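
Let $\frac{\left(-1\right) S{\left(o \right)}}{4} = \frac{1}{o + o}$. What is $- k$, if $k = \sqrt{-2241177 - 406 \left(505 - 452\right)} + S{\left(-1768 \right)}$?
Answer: $- \frac{1}{884} - i \sqrt{2262695} \approx -0.0011312 - 1504.2 i$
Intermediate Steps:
$S{\left(o \right)} = - \frac{2}{o}$ ($S{\left(o \right)} = - \frac{4}{o + o} = - \frac{4}{2 o} = - 4 \frac{1}{2 o} = - \frac{2}{o}$)
$k = \frac{1}{884} + i \sqrt{2262695}$ ($k = \sqrt{-2241177 - 406 \left(505 - 452\right)} - \frac{2}{-1768} = \sqrt{-2241177 - 21518} - - \frac{1}{884} = \sqrt{-2241177 - 21518} + \frac{1}{884} = \sqrt{-2262695} + \frac{1}{884} = i \sqrt{2262695} + \frac{1}{884} = \frac{1}{884} + i \sqrt{2262695} \approx 0.0011312 + 1504.2 i$)
$- k = - (\frac{1}{884} + i \sqrt{2262695}) = - \frac{1}{884} - i \sqrt{2262695}$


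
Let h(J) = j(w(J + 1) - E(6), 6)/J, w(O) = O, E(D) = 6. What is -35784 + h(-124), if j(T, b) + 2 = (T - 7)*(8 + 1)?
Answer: -2217995/62 ≈ -35774.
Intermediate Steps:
j(T, b) = -65 + 9*T (j(T, b) = -2 + (T - 7)*(8 + 1) = -2 + (-7 + T)*9 = -2 + (-63 + 9*T) = -65 + 9*T)
h(J) = (-110 + 9*J)/J (h(J) = (-65 + 9*((J + 1) - 1*6))/J = (-65 + 9*((1 + J) - 6))/J = (-65 + 9*(-5 + J))/J = (-65 + (-45 + 9*J))/J = (-110 + 9*J)/J)
-35784 + h(-124) = -35784 + (9 - 110/(-124)) = -35784 + (9 - 110*(-1/124)) = -35784 + (9 + 55/62) = -35784 + 613/62 = -2217995/62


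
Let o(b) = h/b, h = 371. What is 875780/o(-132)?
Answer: -115602960/371 ≈ -3.1160e+5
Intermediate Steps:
o(b) = 371/b
875780/o(-132) = 875780/((371/(-132))) = 875780/((371*(-1/132))) = 875780/(-371/132) = 875780*(-132/371) = -115602960/371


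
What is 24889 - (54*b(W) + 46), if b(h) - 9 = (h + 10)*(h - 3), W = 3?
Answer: 24357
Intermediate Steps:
b(h) = 9 + (-3 + h)*(10 + h) (b(h) = 9 + (h + 10)*(h - 3) = 9 + (10 + h)*(-3 + h) = 9 + (-3 + h)*(10 + h))
24889 - (54*b(W) + 46) = 24889 - (54*(-21 + 3**2 + 7*3) + 46) = 24889 - (54*(-21 + 9 + 21) + 46) = 24889 - (54*9 + 46) = 24889 - (486 + 46) = 24889 - 1*532 = 24889 - 532 = 24357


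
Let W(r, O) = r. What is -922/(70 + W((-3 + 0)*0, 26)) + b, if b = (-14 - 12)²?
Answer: 23199/35 ≈ 662.83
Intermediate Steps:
b = 676 (b = (-26)² = 676)
-922/(70 + W((-3 + 0)*0, 26)) + b = -922/(70 + (-3 + 0)*0) + 676 = -922/(70 - 3*0) + 676 = -922/(70 + 0) + 676 = -922/70 + 676 = -922*1/70 + 676 = -461/35 + 676 = 23199/35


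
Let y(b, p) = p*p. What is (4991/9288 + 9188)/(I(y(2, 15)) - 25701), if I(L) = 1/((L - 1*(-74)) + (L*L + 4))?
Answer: -181098132470/506544503949 ≈ -0.35752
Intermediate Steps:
y(b, p) = p²
I(L) = 1/(78 + L + L²) (I(L) = 1/((L + 74) + (L² + 4)) = 1/((74 + L) + (4 + L²)) = 1/(78 + L + L²))
(4991/9288 + 9188)/(I(y(2, 15)) - 25701) = (4991/9288 + 9188)/(1/(78 + 15² + (15²)²) - 25701) = (4991*(1/9288) + 9188)/(1/(78 + 225 + 225²) - 25701) = (4991/9288 + 9188)/(1/(78 + 225 + 50625) - 25701) = 85343135/(9288*(1/50928 - 25701)) = 85343135/(9288*(-1308900527/50928)) = (85343135/9288)*(-50928/1308900527) = -181098132470/506544503949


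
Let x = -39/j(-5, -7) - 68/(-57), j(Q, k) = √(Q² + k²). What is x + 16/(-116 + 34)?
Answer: 2332/2337 - 39*√74/74 ≈ -3.5358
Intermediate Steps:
x = 68/57 - 39*√74/74 (x = -39/√((-5)² + (-7)²) - 68/(-57) = -39/√(25 + 49) - 68*(-1/57) = -39*√74/74 + 68/57 = 68/57 - 39*√74/74 ≈ -3.3407)
x + 16/(-116 + 34) = (68/57 - 39*√74/74) + 16/(-116 + 34) = (68/57 - 39*√74/74) + 16/(-82) = (68/57 - 39*√74/74) + 16*(-1/82) = (68/57 - 39*√74/74) - 8/41 = 2332/2337 - 39*√74/74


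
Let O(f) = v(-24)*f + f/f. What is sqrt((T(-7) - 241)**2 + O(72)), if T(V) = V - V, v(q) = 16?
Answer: sqrt(59234) ≈ 243.38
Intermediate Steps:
O(f) = 1 + 16*f (O(f) = 16*f + f/f = 16*f + 1 = 1 + 16*f)
T(V) = 0
sqrt((T(-7) - 241)**2 + O(72)) = sqrt((0 - 241)**2 + (1 + 16*72)) = sqrt((-241)**2 + (1 + 1152)) = sqrt(58081 + 1153) = sqrt(59234)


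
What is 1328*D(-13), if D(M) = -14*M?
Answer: 241696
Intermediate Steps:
1328*D(-13) = 1328*(-14*(-13)) = 1328*182 = 241696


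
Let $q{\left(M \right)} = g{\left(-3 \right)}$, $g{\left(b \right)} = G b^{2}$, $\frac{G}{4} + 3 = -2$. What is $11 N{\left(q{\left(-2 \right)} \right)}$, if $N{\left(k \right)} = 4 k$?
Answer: $-7920$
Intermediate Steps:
$G = -20$ ($G = -12 + 4 \left(-2\right) = -12 - 8 = -20$)
$g{\left(b \right)} = - 20 b^{2}$
$q{\left(M \right)} = -180$ ($q{\left(M \right)} = - 20 \left(-3\right)^{2} = \left(-20\right) 9 = -180$)
$11 N{\left(q{\left(-2 \right)} \right)} = 11 \cdot 4 \left(-180\right) = 11 \left(-720\right) = -7920$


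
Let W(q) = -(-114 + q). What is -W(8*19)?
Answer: 38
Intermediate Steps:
W(q) = 114 - q
-W(8*19) = -(114 - 8*19) = -(114 - 1*152) = -(114 - 152) = -1*(-38) = 38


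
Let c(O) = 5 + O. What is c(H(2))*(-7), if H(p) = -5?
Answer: 0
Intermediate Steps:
c(H(2))*(-7) = (5 - 5)*(-7) = 0*(-7) = 0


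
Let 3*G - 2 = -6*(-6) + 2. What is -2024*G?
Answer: -80960/3 ≈ -26987.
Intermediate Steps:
G = 40/3 (G = ⅔ + (-6*(-6) + 2)/3 = ⅔ + (36 + 2)/3 = ⅔ + (⅓)*38 = ⅔ + 38/3 = 40/3 ≈ 13.333)
-2024*G = -2024*40/3 = -80960/3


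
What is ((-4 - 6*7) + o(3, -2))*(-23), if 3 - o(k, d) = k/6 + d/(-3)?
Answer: 6095/6 ≈ 1015.8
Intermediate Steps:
o(k, d) = 3 - k/6 + d/3 (o(k, d) = 3 - (k/6 + d/(-3)) = 3 - (k*(1/6) + d*(-1/3)) = 3 - (k/6 - d/3) = 3 - (-d/3 + k/6) = 3 + (-k/6 + d/3) = 3 - k/6 + d/3)
((-4 - 6*7) + o(3, -2))*(-23) = ((-4 - 6*7) + (3 - 1/6*3 + (1/3)*(-2)))*(-23) = ((-4 - 42) + (3 - 1/2 - 2/3))*(-23) = (-46 + 11/6)*(-23) = -265/6*(-23) = 6095/6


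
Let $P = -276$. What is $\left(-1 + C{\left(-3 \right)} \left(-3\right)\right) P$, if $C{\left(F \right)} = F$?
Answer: $-2208$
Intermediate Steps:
$\left(-1 + C{\left(-3 \right)} \left(-3\right)\right) P = \left(-1 - -9\right) \left(-276\right) = \left(-1 + 9\right) \left(-276\right) = 8 \left(-276\right) = -2208$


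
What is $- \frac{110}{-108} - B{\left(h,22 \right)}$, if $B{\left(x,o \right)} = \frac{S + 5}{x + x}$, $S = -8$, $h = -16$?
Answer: $\frac{799}{864} \approx 0.92477$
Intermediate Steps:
$B{\left(x,o \right)} = - \frac{3}{2 x}$ ($B{\left(x,o \right)} = \frac{-8 + 5}{x + x} = - \frac{3}{2 x}$)
$- \frac{110}{-108} - B{\left(h,22 \right)} = - \frac{110}{-108} - - \frac{3}{2 \left(-16\right)} = \left(-110\right) \left(- \frac{1}{108}\right) - \left(- \frac{3}{2}\right) \left(- \frac{1}{16}\right) = \frac{55}{54} - \frac{3}{32} = \frac{799}{864}$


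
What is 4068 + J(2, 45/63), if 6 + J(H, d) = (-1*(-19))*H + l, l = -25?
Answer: 4075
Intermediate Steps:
J(H, d) = -31 + 19*H (J(H, d) = -6 + ((-1*(-19))*H - 25) = -6 + (19*H - 25) = -6 + (-25 + 19*H) = -31 + 19*H)
4068 + J(2, 45/63) = 4068 + (-31 + 19*2) = 4068 + (-31 + 38) = 4068 + 7 = 4075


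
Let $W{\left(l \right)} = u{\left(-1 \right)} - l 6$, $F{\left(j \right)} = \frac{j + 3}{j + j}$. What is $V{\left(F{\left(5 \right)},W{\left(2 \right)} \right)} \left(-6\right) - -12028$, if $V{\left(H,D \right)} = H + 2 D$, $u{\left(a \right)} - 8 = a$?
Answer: $\frac{60416}{5} \approx 12083.0$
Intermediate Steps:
$u{\left(a \right)} = 8 + a$
$F{\left(j \right)} = \frac{3 + j}{2 j}$
$W{\left(l \right)} = 7 - 6 l$ ($W{\left(l \right)} = \left(8 - 1\right) - l 6 = 7 - 6 l$)
$V{\left(F{\left(5 \right)},W{\left(2 \right)} \right)} \left(-6\right) - -12028 = \left(\frac{3 + 5}{2 \cdot 5} + 2 \left(7 - 12\right)\right) \left(-6\right) - -12028 = \left(\frac{1}{2} \cdot \frac{1}{5} \cdot 8 + 2 \left(7 - 12\right)\right) \left(-6\right) + 12028 = \left(\frac{4}{5} + 2 \left(-5\right)\right) \left(-6\right) + 12028 = \left(\frac{4}{5} - 10\right) \left(-6\right) + 12028 = \left(- \frac{46}{5}\right) \left(-6\right) + 12028 = \frac{276}{5} + 12028 = \frac{60416}{5}$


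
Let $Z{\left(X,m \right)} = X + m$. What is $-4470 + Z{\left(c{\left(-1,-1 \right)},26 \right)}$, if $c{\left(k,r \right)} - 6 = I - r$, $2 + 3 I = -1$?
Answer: $-4438$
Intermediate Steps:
$I = -1$ ($I = - \frac{2}{3} + \frac{1}{3} \left(-1\right) = - \frac{2}{3} - \frac{1}{3} = -1$)
$c{\left(k,r \right)} = 5 - r$ ($c{\left(k,r \right)} = 6 - \left(1 + r\right) = 5 - r$)
$-4470 + Z{\left(c{\left(-1,-1 \right)},26 \right)} = -4470 + \left(\left(5 - -1\right) + 26\right) = -4470 + \left(\left(5 + 1\right) + 26\right) = -4470 + \left(6 + 26\right) = -4470 + 32 = -4438$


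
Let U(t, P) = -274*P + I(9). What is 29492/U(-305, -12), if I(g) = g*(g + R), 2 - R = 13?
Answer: 14746/1635 ≈ 9.0190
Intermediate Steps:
R = -11 (R = 2 - 1*13 = 2 - 13 = -11)
I(g) = g*(-11 + g) (I(g) = g*(g - 11) = g*(-11 + g))
U(t, P) = -18 - 274*P (U(t, P) = -274*P + 9*(-11 + 9) = -274*P + 9*(-2) = -274*P - 18 = -18 - 274*P)
29492/U(-305, -12) = 29492/(-18 - 274*(-12)) = 29492/(-18 + 3288) = 29492/3270 = 29492*(1/3270) = 14746/1635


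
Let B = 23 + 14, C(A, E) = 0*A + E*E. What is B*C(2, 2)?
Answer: 148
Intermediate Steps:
C(A, E) = E² (C(A, E) = 0 + E² = E²)
B = 37
B*C(2, 2) = 37*2² = 37*4 = 148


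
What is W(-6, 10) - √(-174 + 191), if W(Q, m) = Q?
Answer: -6 - √17 ≈ -10.123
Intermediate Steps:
W(-6, 10) - √(-174 + 191) = -6 - √(-174 + 191) = -6 - √17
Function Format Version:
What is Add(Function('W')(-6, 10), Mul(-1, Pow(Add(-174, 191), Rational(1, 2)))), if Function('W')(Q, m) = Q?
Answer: Add(-6, Mul(-1, Pow(17, Rational(1, 2)))) ≈ -10.123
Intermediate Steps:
Add(Function('W')(-6, 10), Mul(-1, Pow(Add(-174, 191), Rational(1, 2)))) = Add(-6, Mul(-1, Pow(Add(-174, 191), Rational(1, 2)))) = Add(-6, Mul(-1, Pow(17, Rational(1, 2))))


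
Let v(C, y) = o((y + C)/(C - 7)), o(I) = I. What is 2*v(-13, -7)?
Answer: 2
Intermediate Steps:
v(C, y) = (C + y)/(-7 + C) (v(C, y) = (y + C)/(C - 7) = (C + y)/(-7 + C))
2*v(-13, -7) = 2*((-13 - 7)/(-7 - 13)) = 2*(-20/(-20)) = 2*(-1/20*(-20)) = 2*1 = 2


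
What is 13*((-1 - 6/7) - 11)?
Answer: -1170/7 ≈ -167.14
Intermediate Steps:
13*((-1 - 6/7) - 11) = 13*(-13/7 - 11) = 13*(-90/7) = -1170/7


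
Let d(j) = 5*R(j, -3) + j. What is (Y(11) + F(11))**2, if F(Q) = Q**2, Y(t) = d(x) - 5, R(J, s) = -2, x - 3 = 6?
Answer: 13225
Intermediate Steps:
x = 9 (x = 3 + 6 = 9)
d(j) = -10 + j (d(j) = 5*(-2) + j = -10 + j)
Y(t) = -6 (Y(t) = (-10 + 9) - 5 = -1 - 5 = -6)
(Y(11) + F(11))**2 = (-6 + 11**2)**2 = (-6 + 121)**2 = 115**2 = 13225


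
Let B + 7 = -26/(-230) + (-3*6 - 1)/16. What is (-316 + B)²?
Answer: 355570112209/3385600 ≈ 1.0502e+5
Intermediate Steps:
B = -14857/1840 (B = -7 + (-26/(-230) + (-3*6 - 1)/16) = -7 + (-26*(-1/230) + (-18 - 1)*(1/16)) = -7 + (13/115 - 19*1/16) = -7 + (13/115 - 19/16) = -7 - 1977/1840 = -14857/1840 ≈ -8.0745)
(-316 + B)² = (-316 - 14857/1840)² = (-596297/1840)² = 355570112209/3385600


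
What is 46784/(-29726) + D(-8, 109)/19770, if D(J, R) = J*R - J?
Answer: -79216912/48973585 ≈ -1.6175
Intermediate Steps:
D(J, R) = -J + J*R
46784/(-29726) + D(-8, 109)/19770 = 46784/(-29726) - 8*(-1 + 109)/19770 = 46784*(-1/29726) - 8*108*(1/19770) = -23392/14863 - 864*1/19770 = -23392/14863 - 144/3295 = -79216912/48973585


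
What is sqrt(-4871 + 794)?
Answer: 3*I*sqrt(453) ≈ 63.851*I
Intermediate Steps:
sqrt(-4871 + 794) = sqrt(-4077) = 3*I*sqrt(453)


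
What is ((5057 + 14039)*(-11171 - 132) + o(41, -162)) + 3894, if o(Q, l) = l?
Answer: -215838356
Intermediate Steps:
((5057 + 14039)*(-11171 - 132) + o(41, -162)) + 3894 = ((5057 + 14039)*(-11171 - 132) - 162) + 3894 = (19096*(-11303) - 162) + 3894 = (-215842088 - 162) + 3894 = -215842250 + 3894 = -215838356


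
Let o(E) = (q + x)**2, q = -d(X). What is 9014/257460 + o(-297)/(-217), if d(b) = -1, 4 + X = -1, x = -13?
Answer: -358349/570090 ≈ -0.62858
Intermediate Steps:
X = -5 (X = -4 - 1 = -5)
q = 1 (q = -1*(-1) = 1)
o(E) = 144 (o(E) = (1 - 13)**2 = (-12)**2 = 144)
9014/257460 + o(-297)/(-217) = 9014/257460 + 144/(-217) = 9014*(1/257460) + 144*(-1/217) = 4507/128730 - 144/217 = -358349/570090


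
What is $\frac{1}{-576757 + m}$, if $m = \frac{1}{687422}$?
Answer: $- \frac{687422}{396475450453} \approx -1.7338 \cdot 10^{-6}$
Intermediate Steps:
$m = \frac{1}{687422} \approx 1.4547 \cdot 10^{-6}$
$\frac{1}{-576757 + m} = \frac{1}{-576757 + \frac{1}{687422}} = \frac{1}{- \frac{396475450453}{687422}} = - \frac{687422}{396475450453}$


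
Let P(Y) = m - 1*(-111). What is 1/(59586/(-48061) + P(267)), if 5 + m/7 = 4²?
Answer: 48061/8975882 ≈ 0.0053545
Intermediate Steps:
m = 77 (m = -35 + 7*4² = -35 + 7*16 = -35 + 112 = 77)
P(Y) = 188 (P(Y) = 77 - 1*(-111) = 77 + 111 = 188)
1/(59586/(-48061) + P(267)) = 1/(59586/(-48061) + 188) = 1/(59586*(-1/48061) + 188) = 1/(-59586/48061 + 188) = 1/(8975882/48061) = 48061/8975882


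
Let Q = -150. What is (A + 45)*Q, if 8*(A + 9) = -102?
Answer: -6975/2 ≈ -3487.5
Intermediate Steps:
A = -87/4 (A = -9 + (⅛)*(-102) = -9 - 51/4 = -87/4 ≈ -21.750)
(A + 45)*Q = (-87/4 + 45)*(-150) = (93/4)*(-150) = -6975/2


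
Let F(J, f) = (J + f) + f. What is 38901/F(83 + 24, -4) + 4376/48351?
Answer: 209037275/531861 ≈ 393.03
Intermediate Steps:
F(J, f) = J + 2*f
38901/F(83 + 24, -4) + 4376/48351 = 38901/((83 + 24) + 2*(-4)) + 4376/48351 = 38901/(107 - 8) + 4376*(1/48351) = 38901/99 + 4376/48351 = 38901*(1/99) + 4376/48351 = 12967/33 + 4376/48351 = 209037275/531861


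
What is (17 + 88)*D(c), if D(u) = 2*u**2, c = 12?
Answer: 30240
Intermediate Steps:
(17 + 88)*D(c) = (17 + 88)*(2*12**2) = 105*(2*144) = 105*288 = 30240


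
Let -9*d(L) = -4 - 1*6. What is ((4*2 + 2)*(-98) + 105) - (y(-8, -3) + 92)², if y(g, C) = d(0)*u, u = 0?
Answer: -9339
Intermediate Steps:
d(L) = 10/9 (d(L) = -(-4 - 1*6)/9 = -(-4 - 6)/9 = -⅑*(-10) = 10/9)
y(g, C) = 0 (y(g, C) = (10/9)*0 = 0)
((4*2 + 2)*(-98) + 105) - (y(-8, -3) + 92)² = ((4*2 + 2)*(-98) + 105) - (0 + 92)² = ((8 + 2)*(-98) + 105) - 1*92² = (10*(-98) + 105) - 1*8464 = (-980 + 105) - 8464 = -875 - 8464 = -9339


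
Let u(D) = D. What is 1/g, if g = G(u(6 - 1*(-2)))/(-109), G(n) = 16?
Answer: -109/16 ≈ -6.8125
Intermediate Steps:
g = -16/109 (g = 16/(-109) = 16*(-1/109) = -16/109 ≈ -0.14679)
1/g = 1/(-16/109) = -109/16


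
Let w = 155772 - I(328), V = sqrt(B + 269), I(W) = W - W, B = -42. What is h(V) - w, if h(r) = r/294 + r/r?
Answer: -155771 + sqrt(227)/294 ≈ -1.5577e+5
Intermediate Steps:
I(W) = 0
V = sqrt(227) (V = sqrt(-42 + 269) = sqrt(227) ≈ 15.067)
h(r) = 1 + r/294 (h(r) = r*(1/294) + 1 = r/294 + 1 = 1 + r/294)
w = 155772 (w = 155772 - 1*0 = 155772 + 0 = 155772)
h(V) - w = (1 + sqrt(227)/294) - 1*155772 = (1 + sqrt(227)/294) - 155772 = -155771 + sqrt(227)/294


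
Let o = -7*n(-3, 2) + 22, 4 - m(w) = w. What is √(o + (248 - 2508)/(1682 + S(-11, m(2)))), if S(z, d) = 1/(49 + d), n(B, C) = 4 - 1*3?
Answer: 3*√11165944195/85783 ≈ 3.6955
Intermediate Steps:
n(B, C) = 1 (n(B, C) = 4 - 3 = 1)
m(w) = 4 - w
o = 15 (o = -7*1 + 22 = -7 + 22 = 15)
√(o + (248 - 2508)/(1682 + S(-11, m(2)))) = √(15 + (248 - 2508)/(1682 + 1/(49 + (4 - 1*2)))) = √(15 - 2260/(1682 + 1/(49 + (4 - 2)))) = √(15 - 2260/(1682 + 1/(49 + 2))) = √(15 - 2260/(1682 + 1/51)) = √(15 - 2260/85783/51) = √(15 - 2260*51/85783) = √(15 - 115260/85783) = √(1171485/85783) = 3*√11165944195/85783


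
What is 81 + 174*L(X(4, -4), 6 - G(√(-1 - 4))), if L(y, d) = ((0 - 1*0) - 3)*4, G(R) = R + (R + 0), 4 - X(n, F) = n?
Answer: -2007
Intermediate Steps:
X(n, F) = 4 - n
G(R) = 2*R (G(R) = R + R = 2*R)
L(y, d) = -12 (L(y, d) = ((0 + 0) - 3)*4 = (0 - 3)*4 = -3*4 = -12)
81 + 174*L(X(4, -4), 6 - G(√(-1 - 4))) = 81 + 174*(-12) = 81 - 2088 = -2007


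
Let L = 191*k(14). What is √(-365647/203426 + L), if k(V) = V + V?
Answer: √221237289115026/203426 ≈ 73.118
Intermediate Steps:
k(V) = 2*V
L = 5348 (L = 191*(2*14) = 191*28 = 5348)
√(-365647/203426 + L) = √(-365647/203426 + 5348) = √(1087556601/203426) = √221237289115026/203426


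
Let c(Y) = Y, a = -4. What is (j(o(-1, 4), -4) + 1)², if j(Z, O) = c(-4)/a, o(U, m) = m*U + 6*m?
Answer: 4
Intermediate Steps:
o(U, m) = 6*m + U*m (o(U, m) = U*m + 6*m = 6*m + U*m)
j(Z, O) = 1 (j(Z, O) = -4/(-4) = -4*(-¼) = 1)
(j(o(-1, 4), -4) + 1)² = (1 + 1)² = 2² = 4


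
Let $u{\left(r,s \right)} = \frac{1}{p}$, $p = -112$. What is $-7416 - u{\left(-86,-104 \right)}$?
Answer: $- \frac{830591}{112} \approx -7416.0$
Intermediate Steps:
$u{\left(r,s \right)} = - \frac{1}{112}$ ($u{\left(r,s \right)} = \frac{1}{-112} = - \frac{1}{112}$)
$-7416 - u{\left(-86,-104 \right)} = -7416 - - \frac{1}{112} = -7416 + \frac{1}{112} = - \frac{830591}{112}$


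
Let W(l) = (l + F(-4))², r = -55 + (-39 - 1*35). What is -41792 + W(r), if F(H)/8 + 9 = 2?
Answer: -7567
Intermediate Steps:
F(H) = -56 (F(H) = -72 + 8*2 = -72 + 16 = -56)
r = -129 (r = -55 + (-39 - 35) = -55 - 74 = -129)
W(l) = (-56 + l)² (W(l) = (l - 56)² = (-56 + l)²)
-41792 + W(r) = -41792 + (-56 - 129)² = -41792 + (-185)² = -41792 + 34225 = -7567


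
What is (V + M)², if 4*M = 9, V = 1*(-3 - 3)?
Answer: 225/16 ≈ 14.063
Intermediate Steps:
V = -6 (V = 1*(-6) = -6)
M = 9/4 (M = (¼)*9 = 9/4 ≈ 2.2500)
(V + M)² = (-6 + 9/4)² = (-15/4)² = 225/16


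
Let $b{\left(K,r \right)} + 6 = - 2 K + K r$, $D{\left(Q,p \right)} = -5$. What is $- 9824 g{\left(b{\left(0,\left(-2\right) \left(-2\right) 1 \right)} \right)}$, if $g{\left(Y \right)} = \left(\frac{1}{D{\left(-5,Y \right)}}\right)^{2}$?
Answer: $- \frac{9824}{25} \approx -392.96$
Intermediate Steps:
$b{\left(K,r \right)} = -6 - 2 K + K r$ ($b{\left(K,r \right)} = -6 + \left(- 2 K + K r\right) = -6 - 2 K + K r$)
$g{\left(Y \right)} = \frac{1}{25}$ ($g{\left(Y \right)} = \left(\frac{1}{-5}\right)^{2} = \left(- \frac{1}{5}\right)^{2} = \frac{1}{25}$)
$- 9824 g{\left(b{\left(0,\left(-2\right) \left(-2\right) 1 \right)} \right)} = \left(-9824\right) \frac{1}{25} = - \frac{9824}{25}$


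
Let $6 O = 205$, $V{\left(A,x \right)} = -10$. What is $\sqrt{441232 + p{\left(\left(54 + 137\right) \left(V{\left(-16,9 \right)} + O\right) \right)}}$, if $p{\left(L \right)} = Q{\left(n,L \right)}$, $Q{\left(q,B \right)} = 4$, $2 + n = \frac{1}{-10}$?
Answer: $2 \sqrt{110309} \approx 664.26$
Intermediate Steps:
$n = - \frac{21}{10}$ ($n = -2 + \frac{1}{-10} = -2 - \frac{1}{10} = - \frac{21}{10} \approx -2.1$)
$O = \frac{205}{6}$ ($O = \frac{1}{6} \cdot 205 = \frac{205}{6} \approx 34.167$)
$p{\left(L \right)} = 4$
$\sqrt{441232 + p{\left(\left(54 + 137\right) \left(V{\left(-16,9 \right)} + O\right) \right)}} = \sqrt{441232 + 4} = \sqrt{441236} = 2 \sqrt{110309}$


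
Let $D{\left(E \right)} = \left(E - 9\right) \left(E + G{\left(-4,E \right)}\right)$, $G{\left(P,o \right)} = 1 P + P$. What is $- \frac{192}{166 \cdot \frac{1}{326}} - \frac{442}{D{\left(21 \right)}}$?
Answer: $- \frac{189187}{498} \approx -379.89$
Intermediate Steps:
$G{\left(P,o \right)} = 2 P$ ($G{\left(P,o \right)} = P + P = 2 P$)
$D{\left(E \right)} = \left(-9 + E\right) \left(-8 + E\right)$ ($D{\left(E \right)} = \left(E - 9\right) \left(E + 2 \left(-4\right)\right) = \left(-9 + E\right) \left(E - 8\right) = \left(-9 + E\right) \left(-8 + E\right)$)
$- \frac{192}{166 \cdot \frac{1}{326}} - \frac{442}{D{\left(21 \right)}} = - \frac{192}{166 \cdot \frac{1}{326}} - \frac{442}{72 + 21^{2} - 357} = - \frac{192}{166 \cdot \frac{1}{326}} - \frac{442}{72 + 441 - 357} = - \frac{192}{\frac{83}{163}} - \frac{442}{156} = \left(-192\right) \frac{163}{83} - \frac{17}{6} = - \frac{31296}{83} - \frac{17}{6} = - \frac{189187}{498}$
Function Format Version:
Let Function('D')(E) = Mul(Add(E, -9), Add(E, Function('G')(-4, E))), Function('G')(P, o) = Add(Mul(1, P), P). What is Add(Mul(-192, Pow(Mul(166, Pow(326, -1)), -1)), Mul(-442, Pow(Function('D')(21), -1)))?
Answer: Rational(-189187, 498) ≈ -379.89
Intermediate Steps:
Function('G')(P, o) = Mul(2, P) (Function('G')(P, o) = Add(P, P) = Mul(2, P))
Function('D')(E) = Mul(Add(-9, E), Add(-8, E)) (Function('D')(E) = Mul(Add(E, -9), Add(E, Mul(2, -4))) = Mul(Add(-9, E), Add(E, -8)) = Mul(Add(-9, E), Add(-8, E)))
Add(Mul(-192, Pow(Mul(166, Pow(326, -1)), -1)), Mul(-442, Pow(Function('D')(21), -1))) = Add(Mul(-192, Pow(Mul(166, Pow(326, -1)), -1)), Mul(-442, Pow(Add(72, Pow(21, 2), Mul(-17, 21)), -1))) = Add(Mul(-192, Pow(Mul(166, Rational(1, 326)), -1)), Mul(-442, Pow(Add(72, 441, -357), -1))) = Add(Mul(-192, Pow(Rational(83, 163), -1)), Mul(-442, Pow(156, -1))) = Add(Mul(-192, Rational(163, 83)), Mul(-442, Rational(1, 156))) = Add(Rational(-31296, 83), Rational(-17, 6)) = Rational(-189187, 498)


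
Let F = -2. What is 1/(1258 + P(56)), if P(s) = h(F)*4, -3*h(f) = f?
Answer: 3/3782 ≈ 0.00079323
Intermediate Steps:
h(f) = -f/3
P(s) = 8/3 (P(s) = -⅓*(-2)*4 = (⅔)*4 = 8/3)
1/(1258 + P(56)) = 1/(1258 + 8/3) = 1/(3782/3) = 3/3782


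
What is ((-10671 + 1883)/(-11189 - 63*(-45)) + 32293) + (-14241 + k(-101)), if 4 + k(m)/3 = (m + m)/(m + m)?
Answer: 75370005/4177 ≈ 18044.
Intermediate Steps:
k(m) = -9 (k(m) = -12 + 3*((m + m)/(m + m)) = -12 + 3*((2*m)/((2*m))) = -12 + 3*((2*m)*(1/(2*m))) = -12 + 3*1 = -12 + 3 = -9)
((-10671 + 1883)/(-11189 - 63*(-45)) + 32293) + (-14241 + k(-101)) = ((-10671 + 1883)/(-11189 - 63*(-45)) + 32293) + (-14241 - 9) = (-8788/(-11189 + 2835) + 32293) - 14250 = (-8788/(-8354) + 32293) - 14250 = (-8788*(-1/8354) + 32293) - 14250 = (4394/4177 + 32293) - 14250 = 134892255/4177 - 14250 = 75370005/4177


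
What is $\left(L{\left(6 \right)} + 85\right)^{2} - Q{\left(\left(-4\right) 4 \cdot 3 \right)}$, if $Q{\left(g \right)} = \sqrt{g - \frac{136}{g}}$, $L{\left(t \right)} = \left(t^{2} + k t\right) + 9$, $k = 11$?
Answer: $38416 - \frac{i \sqrt{1626}}{6} \approx 38416.0 - 6.7206 i$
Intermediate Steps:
$L{\left(t \right)} = 9 + t^{2} + 11 t$ ($L{\left(t \right)} = \left(t^{2} + 11 t\right) + 9 = 9 + t^{2} + 11 t$)
$\left(L{\left(6 \right)} + 85\right)^{2} - Q{\left(\left(-4\right) 4 \cdot 3 \right)} = \left(\left(9 + 6^{2} + 11 \cdot 6\right) + 85\right)^{2} - \sqrt{\left(-4\right) 4 \cdot 3 - \frac{136}{\left(-4\right) 4 \cdot 3}} = \left(\left(9 + 36 + 66\right) + 85\right)^{2} - \sqrt{\left(-16\right) 3 - \frac{136}{\left(-16\right) 3}} = \left(111 + 85\right)^{2} - \sqrt{-48 - \frac{136}{-48}} = 196^{2} - \sqrt{-48 - - \frac{17}{6}} = 38416 - \sqrt{-48 + \frac{17}{6}} = 38416 - \sqrt{- \frac{271}{6}} = 38416 - \frac{i \sqrt{1626}}{6}$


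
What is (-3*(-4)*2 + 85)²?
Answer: 11881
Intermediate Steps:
(-3*(-4)*2 + 85)² = (12*2 + 85)² = (24 + 85)² = 109² = 11881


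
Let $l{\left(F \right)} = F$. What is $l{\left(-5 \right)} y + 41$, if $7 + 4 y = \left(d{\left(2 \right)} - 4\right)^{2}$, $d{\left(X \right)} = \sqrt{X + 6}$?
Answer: $\frac{79}{4} + 20 \sqrt{2} \approx 48.034$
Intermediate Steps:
$d{\left(X \right)} = \sqrt{6 + X}$
$y = - \frac{7}{4} + \frac{\left(-4 + 2 \sqrt{2}\right)^{2}}{4}$ ($y = - \frac{7}{4} + \frac{\left(\sqrt{6 + 2} - 4\right)^{2}}{4} = - \frac{7}{4} + \frac{\left(\sqrt{8} - 4\right)^{2}}{4} = - \frac{7}{4} + \frac{\left(2 \sqrt{2} - 4\right)^{2}}{4} = - \frac{7}{4} + \frac{\left(-4 + 2 \sqrt{2}\right)^{2}}{4} \approx -1.4069$)
$l{\left(-5 \right)} y + 41 = - 5 \left(\frac{17}{4} - 4 \sqrt{2}\right) + 41 = \left(- \frac{85}{4} + 20 \sqrt{2}\right) + 41 = \frac{79}{4} + 20 \sqrt{2}$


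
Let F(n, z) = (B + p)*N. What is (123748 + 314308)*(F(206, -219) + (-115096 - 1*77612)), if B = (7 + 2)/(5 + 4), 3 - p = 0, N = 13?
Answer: -84394116736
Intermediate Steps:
p = 3 (p = 3 - 1*0 = 3 + 0 = 3)
B = 1 (B = 9/9 = 9*(⅑) = 1)
F(n, z) = 52 (F(n, z) = (1 + 3)*13 = 4*13 = 52)
(123748 + 314308)*(F(206, -219) + (-115096 - 1*77612)) = (123748 + 314308)*(52 + (-115096 - 1*77612)) = 438056*(52 + (-115096 - 77612)) = 438056*(52 - 192708) = 438056*(-192656) = -84394116736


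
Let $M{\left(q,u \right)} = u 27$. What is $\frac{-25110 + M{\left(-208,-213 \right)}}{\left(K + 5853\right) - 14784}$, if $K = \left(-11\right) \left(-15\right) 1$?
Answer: $\frac{3429}{974} \approx 3.5205$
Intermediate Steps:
$M{\left(q,u \right)} = 27 u$
$K = 165$ ($K = 165 \cdot 1 = 165$)
$\frac{-25110 + M{\left(-208,-213 \right)}}{\left(K + 5853\right) - 14784} = \frac{-25110 + 27 \left(-213\right)}{\left(165 + 5853\right) - 14784} = \frac{-25110 - 5751}{6018 - 14784} = - \frac{30861}{-8766} = \left(-30861\right) \left(- \frac{1}{8766}\right) = \frac{3429}{974}$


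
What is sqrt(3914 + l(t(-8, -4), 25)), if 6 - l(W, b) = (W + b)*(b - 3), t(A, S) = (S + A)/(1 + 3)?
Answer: 2*sqrt(859) ≈ 58.617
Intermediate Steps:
t(A, S) = A/4 + S/4 (t(A, S) = (A + S)/4 = (A + S)*(1/4) = A/4 + S/4)
l(W, b) = 6 - (-3 + b)*(W + b) (l(W, b) = 6 - (W + b)*(b - 3) = 6 - (W + b)*(-3 + b) = 6 - (-3 + b)*(W + b))
sqrt(3914 + l(t(-8, -4), 25)) = sqrt(3914 + (6 - 1*25**2 + 3*((1/4)*(-8) + (1/4)*(-4)) + 3*25 - 1*((1/4)*(-8) + (1/4)*(-4))*25)) = sqrt(3914 + (6 - 1*625 + 3*(-2 - 1) + 75 - 1*(-2 - 1)*25)) = sqrt(3914 + (6 - 625 + 3*(-3) + 75 - 1*(-3)*25)) = sqrt(3914 + (6 - 625 - 9 + 75 + 75)) = sqrt(3914 - 478) = sqrt(3436) = 2*sqrt(859)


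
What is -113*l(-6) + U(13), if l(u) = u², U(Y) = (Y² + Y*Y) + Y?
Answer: -3717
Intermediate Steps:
U(Y) = Y + 2*Y² (U(Y) = (Y² + Y²) + Y = 2*Y² + Y = Y + 2*Y²)
-113*l(-6) + U(13) = -113*(-6)² + 13*(1 + 2*13) = -113*36 + 13*(1 + 26) = -4068 + 13*27 = -4068 + 351 = -3717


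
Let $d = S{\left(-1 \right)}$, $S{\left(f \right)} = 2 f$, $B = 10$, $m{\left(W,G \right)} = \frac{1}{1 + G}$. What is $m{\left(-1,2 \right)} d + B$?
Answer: $\frac{28}{3} \approx 9.3333$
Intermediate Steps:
$d = -2$ ($d = 2 \left(-1\right) = -2$)
$m{\left(-1,2 \right)} d + B = \frac{1}{1 + 2} \left(-2\right) + 10 = \frac{1}{3} \left(-2\right) + 10 = - \frac{2}{3} + 10 = \frac{28}{3}$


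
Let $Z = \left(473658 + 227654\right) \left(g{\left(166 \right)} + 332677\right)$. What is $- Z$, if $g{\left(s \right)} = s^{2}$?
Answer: $-252635725696$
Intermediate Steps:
$Z = 252635725696$ ($Z = \left(473658 + 227654\right) \left(166^{2} + 332677\right) = 701312 \left(27556 + 332677\right) = 701312 \cdot 360233 = 252635725696$)
$- Z = \left(-1\right) 252635725696 = -252635725696$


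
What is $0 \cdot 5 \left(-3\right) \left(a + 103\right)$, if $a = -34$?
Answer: $0$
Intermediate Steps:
$0 \cdot 5 \left(-3\right) \left(a + 103\right) = 0 \cdot 5 \left(-3\right) \left(-34 + 103\right) = 0 \left(-3\right) 69 = 0 \cdot 69 = 0$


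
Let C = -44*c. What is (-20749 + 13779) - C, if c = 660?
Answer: 22070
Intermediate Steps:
C = -29040 (C = -44*660 = -29040)
(-20749 + 13779) - C = (-20749 + 13779) - 1*(-29040) = -6970 + 29040 = 22070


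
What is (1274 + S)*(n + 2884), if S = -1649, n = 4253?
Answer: -2676375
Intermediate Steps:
(1274 + S)*(n + 2884) = (1274 - 1649)*(4253 + 2884) = -375*7137 = -2676375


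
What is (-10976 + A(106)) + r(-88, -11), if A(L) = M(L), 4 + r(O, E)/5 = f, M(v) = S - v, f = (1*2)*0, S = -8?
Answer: -11110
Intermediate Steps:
f = 0 (f = 2*0 = 0)
M(v) = -8 - v
r(O, E) = -20 (r(O, E) = -20 + 5*0 = -20 + 0 = -20)
A(L) = -8 - L
(-10976 + A(106)) + r(-88, -11) = (-10976 + (-8 - 1*106)) - 20 = (-10976 + (-8 - 106)) - 20 = (-10976 - 114) - 20 = -11090 - 20 = -11110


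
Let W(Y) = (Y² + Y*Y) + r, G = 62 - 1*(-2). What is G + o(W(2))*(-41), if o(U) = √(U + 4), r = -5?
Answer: 64 - 41*√7 ≈ -44.476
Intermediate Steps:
G = 64 (G = 62 + 2 = 64)
W(Y) = -5 + 2*Y² (W(Y) = (Y² + Y*Y) - 5 = (Y² + Y²) - 5 = 2*Y² - 5 = -5 + 2*Y²)
o(U) = √(4 + U)
G + o(W(2))*(-41) = 64 + √(4 + (-5 + 2*2²))*(-41) = 64 + √(4 + (-5 + 2*4))*(-41) = 64 + √(4 + (-5 + 8))*(-41) = 64 + √(4 + 3)*(-41) = 64 + √7*(-41) = 64 - 41*√7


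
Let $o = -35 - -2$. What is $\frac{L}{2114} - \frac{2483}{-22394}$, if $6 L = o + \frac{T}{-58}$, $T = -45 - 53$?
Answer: $\frac{223250759}{2059329846} \approx 0.10841$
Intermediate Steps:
$T = -98$
$o = -33$ ($o = -35 + 2 = -33$)
$L = - \frac{454}{87}$ ($L = \frac{-33 - \frac{98}{-58}}{6} = \frac{-33 - - \frac{49}{29}}{6} = \frac{-33 + \frac{49}{29}}{6} = \frac{1}{6} \left(- \frac{908}{29}\right) = - \frac{454}{87} \approx -5.2184$)
$\frac{L}{2114} - \frac{2483}{-22394} = - \frac{454}{87 \cdot 2114} - \frac{2483}{-22394} = \left(- \frac{454}{87}\right) \frac{1}{2114} - - \frac{2483}{22394} = - \frac{227}{91959} + \frac{2483}{22394} = \frac{223250759}{2059329846}$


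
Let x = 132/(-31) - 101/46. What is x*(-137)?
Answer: 1260811/1426 ≈ 884.16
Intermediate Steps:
x = -9203/1426 (x = 132*(-1/31) - 101*1/46 = -132/31 - 101/46 = -9203/1426 ≈ -6.4537)
x*(-137) = -9203/1426*(-137) = 1260811/1426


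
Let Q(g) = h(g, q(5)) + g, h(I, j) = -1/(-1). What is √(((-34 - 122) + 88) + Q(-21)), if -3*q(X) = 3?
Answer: 2*I*√22 ≈ 9.3808*I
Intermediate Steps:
q(X) = -1 (q(X) = -⅓*3 = -1)
h(I, j) = 1 (h(I, j) = -1*(-1) = 1)
Q(g) = 1 + g
√(((-34 - 122) + 88) + Q(-21)) = √(((-34 - 122) + 88) + (1 - 21)) = √((-156 + 88) - 20) = √(-68 - 20) = √(-88) = 2*I*√22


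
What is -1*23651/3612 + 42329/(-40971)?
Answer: -53423689/7047012 ≈ -7.5810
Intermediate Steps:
-1*23651/3612 + 42329/(-40971) = -23651*1/3612 + 42329*(-1/40971) = -23651/3612 - 6047/5853 = -53423689/7047012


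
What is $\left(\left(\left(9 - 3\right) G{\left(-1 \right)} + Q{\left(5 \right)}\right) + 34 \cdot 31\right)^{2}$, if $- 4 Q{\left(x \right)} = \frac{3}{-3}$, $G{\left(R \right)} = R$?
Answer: $\frac{17581249}{16} \approx 1.0988 \cdot 10^{6}$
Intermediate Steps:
$Q{\left(x \right)} = \frac{1}{4}$ ($Q{\left(x \right)} = - \frac{3 \frac{1}{-3}}{4} = - \frac{3 \left(- \frac{1}{3}\right)}{4} = \left(- \frac{1}{4}\right) \left(-1\right) = \frac{1}{4}$)
$\left(\left(\left(9 - 3\right) G{\left(-1 \right)} + Q{\left(5 \right)}\right) + 34 \cdot 31\right)^{2} = \left(\left(\left(9 - 3\right) \left(-1\right) + \frac{1}{4}\right) + 34 \cdot 31\right)^{2} = \left(\left(\left(9 - 3\right) \left(-1\right) + \frac{1}{4}\right) + 1054\right)^{2} = \left(\left(6 \left(-1\right) + \frac{1}{4}\right) + 1054\right)^{2} = \left(\left(-6 + \frac{1}{4}\right) + 1054\right)^{2} = \left(- \frac{23}{4} + 1054\right)^{2} = \left(\frac{4193}{4}\right)^{2} = \frac{17581249}{16}$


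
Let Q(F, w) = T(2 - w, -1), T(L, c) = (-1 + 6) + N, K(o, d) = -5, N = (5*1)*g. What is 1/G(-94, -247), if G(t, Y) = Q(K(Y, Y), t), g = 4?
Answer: 1/25 ≈ 0.040000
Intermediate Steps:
N = 20 (N = (5*1)*4 = 5*4 = 20)
T(L, c) = 25 (T(L, c) = (-1 + 6) + 20 = 5 + 20 = 25)
Q(F, w) = 25
G(t, Y) = 25
1/G(-94, -247) = 1/25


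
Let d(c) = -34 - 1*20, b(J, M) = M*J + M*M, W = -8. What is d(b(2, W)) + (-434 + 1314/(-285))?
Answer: -46798/95 ≈ -492.61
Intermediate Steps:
b(J, M) = M² + J*M (b(J, M) = J*M + M² = M² + J*M)
d(c) = -54 (d(c) = -34 - 20 = -54)
d(b(2, W)) + (-434 + 1314/(-285)) = -54 + (-434 + 1314/(-285)) = -54 + (-434 + 1314*(-1/285)) = -54 + (-434 - 438/95) = -54 - 41668/95 = -46798/95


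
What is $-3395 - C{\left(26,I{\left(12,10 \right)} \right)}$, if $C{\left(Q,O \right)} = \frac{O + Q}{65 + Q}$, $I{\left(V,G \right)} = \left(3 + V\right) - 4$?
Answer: $- \frac{308982}{91} \approx -3395.4$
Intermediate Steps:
$I{\left(V,G \right)} = -1 + V$
$C{\left(Q,O \right)} = \frac{O + Q}{65 + Q}$
$-3395 - C{\left(26,I{\left(12,10 \right)} \right)} = -3395 - \frac{\left(-1 + 12\right) + 26}{65 + 26} = -3395 - \frac{11 + 26}{91} = -3395 - \frac{1}{91} \cdot 37 = -3395 - \frac{37}{91} = - \frac{308982}{91}$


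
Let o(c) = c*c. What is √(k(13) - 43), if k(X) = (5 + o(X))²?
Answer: 7*√617 ≈ 173.88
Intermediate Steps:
o(c) = c²
k(X) = (5 + X²)²
√(k(13) - 43) = √((5 + 13²)² - 43) = √((5 + 169)² - 43) = √(174² - 43) = √(30276 - 43) = √30233 = 7*√617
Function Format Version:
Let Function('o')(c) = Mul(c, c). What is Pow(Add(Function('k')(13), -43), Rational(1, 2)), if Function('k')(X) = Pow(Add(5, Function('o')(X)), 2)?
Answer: Mul(7, Pow(617, Rational(1, 2))) ≈ 173.88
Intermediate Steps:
Function('o')(c) = Pow(c, 2)
Function('k')(X) = Pow(Add(5, Pow(X, 2)), 2)
Pow(Add(Function('k')(13), -43), Rational(1, 2)) = Pow(Add(Pow(Add(5, Pow(13, 2)), 2), -43), Rational(1, 2)) = Pow(Add(Pow(Add(5, 169), 2), -43), Rational(1, 2)) = Pow(Add(Pow(174, 2), -43), Rational(1, 2)) = Pow(Add(30276, -43), Rational(1, 2)) = Pow(30233, Rational(1, 2)) = Mul(7, Pow(617, Rational(1, 2)))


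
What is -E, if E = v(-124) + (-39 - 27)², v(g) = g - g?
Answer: -4356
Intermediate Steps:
v(g) = 0
E = 4356 (E = 0 + (-39 - 27)² = 0 + (-66)² = 0 + 4356 = 4356)
-E = -1*4356 = -4356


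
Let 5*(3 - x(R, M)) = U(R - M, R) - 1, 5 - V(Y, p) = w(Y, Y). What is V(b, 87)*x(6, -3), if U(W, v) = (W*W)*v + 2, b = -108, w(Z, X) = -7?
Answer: -5664/5 ≈ -1132.8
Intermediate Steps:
U(W, v) = 2 + v*W**2 (U(W, v) = W**2*v + 2 = v*W**2 + 2 = 2 + v*W**2)
V(Y, p) = 12 (V(Y, p) = 5 - 1*(-7) = 5 + 7 = 12)
x(R, M) = 14/5 - R*(R - M)**2/5 (x(R, M) = 3 - ((2 + R*(R - M)**2) - 1)/5 = 3 - (1 + R*(R - M)**2)/5 = 3 + (-1/5 - R*(R - M)**2/5) = 14/5 - R*(R - M)**2/5)
V(b, 87)*x(6, -3) = 12*(14/5 - 1/5*6*(-3 - 1*6)**2) = 12*(14/5 - 1/5*6*(-3 - 6)**2) = 12*(14/5 - 1/5*6*(-9)**2) = 12*(14/5 - 1/5*6*81) = 12*(14/5 - 486/5) = 12*(-472/5) = -5664/5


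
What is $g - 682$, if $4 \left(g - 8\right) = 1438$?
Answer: $- \frac{629}{2} \approx -314.5$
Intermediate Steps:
$g = \frac{735}{2}$ ($g = 8 + \frac{1}{4} \cdot 1438 = 8 + \frac{719}{2} = \frac{735}{2} \approx 367.5$)
$g - 682 = \frac{735}{2} - 682 = - \frac{629}{2}$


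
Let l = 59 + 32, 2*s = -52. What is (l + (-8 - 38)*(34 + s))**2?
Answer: 76729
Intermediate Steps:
s = -26 (s = (1/2)*(-52) = -26)
l = 91
(l + (-8 - 38)*(34 + s))**2 = (91 + (-8 - 38)*(34 - 26))**2 = (91 - 46*8)**2 = (91 - 368)**2 = (-277)**2 = 76729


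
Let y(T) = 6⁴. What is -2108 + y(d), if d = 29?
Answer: -812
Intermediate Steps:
y(T) = 1296
-2108 + y(d) = -2108 + 1296 = -812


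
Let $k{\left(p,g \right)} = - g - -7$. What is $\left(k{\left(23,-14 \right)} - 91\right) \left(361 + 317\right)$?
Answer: $-47460$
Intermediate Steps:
$k{\left(p,g \right)} = 7 - g$ ($k{\left(p,g \right)} = - g + 7 = 7 - g$)
$\left(k{\left(23,-14 \right)} - 91\right) \left(361 + 317\right) = \left(\left(7 - -14\right) - 91\right) \left(361 + 317\right) = \left(\left(7 + 14\right) - 91\right) 678 = \left(21 - 91\right) 678 = \left(-70\right) 678 = -47460$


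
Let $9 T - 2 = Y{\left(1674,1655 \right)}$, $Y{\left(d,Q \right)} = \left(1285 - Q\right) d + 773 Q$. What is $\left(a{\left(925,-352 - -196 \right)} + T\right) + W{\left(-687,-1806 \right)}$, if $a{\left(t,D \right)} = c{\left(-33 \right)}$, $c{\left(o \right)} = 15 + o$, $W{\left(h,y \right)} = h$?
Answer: $\frac{217864}{3} \approx 72621.0$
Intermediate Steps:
$Y{\left(d,Q \right)} = 773 Q + d \left(1285 - Q\right)$ ($Y{\left(d,Q \right)} = d \left(1285 - Q\right) + 773 Q = 773 Q + d \left(1285 - Q\right)$)
$a{\left(t,D \right)} = -18$ ($a{\left(t,D \right)} = 15 - 33 = -18$)
$T = \frac{219979}{3}$ ($T = \frac{2}{9} + \frac{773 \cdot 1655 + 1285 \cdot 1674 - 1655 \cdot 1674}{9} = \frac{2}{9} + \frac{1279315 + 2151090 - 2770470}{9} = \frac{2}{9} + \frac{1}{9} \cdot 659935 = \frac{2}{9} + \frac{659935}{9} = \frac{219979}{3} \approx 73326.0$)
$\left(a{\left(925,-352 - -196 \right)} + T\right) + W{\left(-687,-1806 \right)} = \left(-18 + \frac{219979}{3}\right) - 687 = \frac{219925}{3} - 687 = \frac{217864}{3}$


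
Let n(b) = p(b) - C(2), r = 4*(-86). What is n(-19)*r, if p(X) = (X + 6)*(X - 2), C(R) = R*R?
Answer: -92536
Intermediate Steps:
C(R) = R²
r = -344
p(X) = (-2 + X)*(6 + X) (p(X) = (6 + X)*(-2 + X) = (-2 + X)*(6 + X))
n(b) = -16 + b² + 4*b (n(b) = (-12 + b² + 4*b) - 1*2² = (-12 + b² + 4*b) - 1*4 = (-12 + b² + 4*b) - 4 = -16 + b² + 4*b)
n(-19)*r = (-16 + (-19)² + 4*(-19))*(-344) = (-16 + 361 - 76)*(-344) = 269*(-344) = -92536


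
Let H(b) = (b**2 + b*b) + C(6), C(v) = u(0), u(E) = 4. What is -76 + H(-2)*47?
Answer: 488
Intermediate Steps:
C(v) = 4
H(b) = 4 + 2*b**2 (H(b) = (b**2 + b*b) + 4 = (b**2 + b**2) + 4 = 2*b**2 + 4 = 4 + 2*b**2)
-76 + H(-2)*47 = -76 + (4 + 2*(-2)**2)*47 = -76 + (4 + 2*4)*47 = -76 + (4 + 8)*47 = -76 + 12*47 = -76 + 564 = 488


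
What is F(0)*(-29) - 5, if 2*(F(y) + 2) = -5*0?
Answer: 53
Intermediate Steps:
F(y) = -2 (F(y) = -2 + (-5*0)/2 = -2 + (1/2)*0 = -2 + 0 = -2)
F(0)*(-29) - 5 = -2*(-29) - 5 = 58 - 5 = 53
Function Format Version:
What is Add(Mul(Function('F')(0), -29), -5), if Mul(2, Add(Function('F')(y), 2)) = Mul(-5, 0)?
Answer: 53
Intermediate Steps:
Function('F')(y) = -2 (Function('F')(y) = Add(-2, Mul(Rational(1, 2), Mul(-5, 0))) = Add(-2, Mul(Rational(1, 2), 0)) = Add(-2, 0) = -2)
Add(Mul(Function('F')(0), -29), -5) = Add(Mul(-2, -29), -5) = Add(58, -5) = 53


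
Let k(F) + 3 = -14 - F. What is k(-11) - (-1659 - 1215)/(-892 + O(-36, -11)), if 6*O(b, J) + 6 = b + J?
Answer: -49674/5405 ≈ -9.1904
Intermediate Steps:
O(b, J) = -1 + J/6 + b/6 (O(b, J) = -1 + (b + J)/6 = -1 + (J + b)/6 = -1 + (J/6 + b/6) = -1 + J/6 + b/6)
k(F) = -17 - F (k(F) = -3 + (-14 - F) = -17 - F)
k(-11) - (-1659 - 1215)/(-892 + O(-36, -11)) = (-17 - 1*(-11)) - (-1659 - 1215)/(-892 + (-1 + (1/6)*(-11) + (1/6)*(-36))) = (-17 + 11) - (-2874)/(-892 + (-1 - 11/6 - 6)) = -6 - (-2874)/(-892 - 53/6) = -6 - (-2874)/(-5405/6) = -6 - (-2874)*(-6)/5405 = -6 - 1*17244/5405 = -6 - 17244/5405 = -49674/5405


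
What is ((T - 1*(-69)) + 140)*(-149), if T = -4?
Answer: -30545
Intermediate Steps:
((T - 1*(-69)) + 140)*(-149) = ((-4 - 1*(-69)) + 140)*(-149) = ((-4 + 69) + 140)*(-149) = (65 + 140)*(-149) = 205*(-149) = -30545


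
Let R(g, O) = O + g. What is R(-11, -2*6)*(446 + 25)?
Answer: -10833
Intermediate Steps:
R(-11, -2*6)*(446 + 25) = (-2*6 - 11)*(446 + 25) = (-12 - 11)*471 = -23*471 = -10833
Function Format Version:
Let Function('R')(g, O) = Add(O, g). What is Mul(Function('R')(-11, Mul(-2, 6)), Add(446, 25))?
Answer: -10833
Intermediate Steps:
Mul(Function('R')(-11, Mul(-2, 6)), Add(446, 25)) = Mul(Add(Mul(-2, 6), -11), Add(446, 25)) = Mul(Add(-12, -11), 471) = Mul(-23, 471) = -10833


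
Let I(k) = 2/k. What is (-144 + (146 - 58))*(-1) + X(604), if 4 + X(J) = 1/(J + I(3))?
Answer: 94331/1814 ≈ 52.002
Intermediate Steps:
X(J) = -4 + 1/(⅔ + J) (X(J) = -4 + 1/(J + 2/3) = -4 + 1/(J + 2*(⅓)) = -4 + 1/(J + ⅔) = -4 + 1/(⅔ + J))
(-144 + (146 - 58))*(-1) + X(604) = (-144 + (146 - 58))*(-1) + (-5 - 12*604)/(2 + 3*604) = (-144 + 88)*(-1) + (-5 - 7248)/(2 + 1812) = -56*(-1) - 7253/1814 = 56 + (1/1814)*(-7253) = 56 - 7253/1814 = 94331/1814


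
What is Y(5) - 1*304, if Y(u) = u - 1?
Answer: -300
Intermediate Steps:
Y(u) = -1 + u
Y(5) - 1*304 = (-1 + 5) - 1*304 = 4 - 304 = -300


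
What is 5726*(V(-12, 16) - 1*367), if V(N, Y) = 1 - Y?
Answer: -2187332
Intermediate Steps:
5726*(V(-12, 16) - 1*367) = 5726*((1 - 1*16) - 1*367) = 5726*((1 - 16) - 367) = 5726*(-15 - 367) = 5726*(-382) = -2187332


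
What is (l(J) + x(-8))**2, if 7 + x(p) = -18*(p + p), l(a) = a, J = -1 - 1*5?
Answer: 75625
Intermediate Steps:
J = -6 (J = -1 - 5 = -6)
x(p) = -7 - 36*p (x(p) = -7 - 18*(p + p) = -7 - 18*2*p = -7 - 36*p)
(l(J) + x(-8))**2 = (-6 + (-7 - 36*(-8)))**2 = (-6 + (-7 + 288))**2 = (-6 + 281)**2 = 275**2 = 75625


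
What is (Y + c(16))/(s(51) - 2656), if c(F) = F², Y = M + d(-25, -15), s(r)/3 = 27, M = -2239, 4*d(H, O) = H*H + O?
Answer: 3661/5150 ≈ 0.71087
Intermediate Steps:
d(H, O) = O/4 + H²/4 (d(H, O) = (H*H + O)/4 = (H² + O)/4 = (O + H²)/4 = O/4 + H²/4)
s(r) = 81 (s(r) = 3*27 = 81)
Y = -4173/2 (Y = -2239 + ((¼)*(-15) + (¼)*(-25)²) = -2239 + (-15/4 + (¼)*625) = -2239 + (-15/4 + 625/4) = -2239 + 305/2 = -4173/2 ≈ -2086.5)
(Y + c(16))/(s(51) - 2656) = (-4173/2 + 16²)/(81 - 2656) = (-4173/2 + 256)/(-2575) = -3661/2*(-1/2575) = 3661/5150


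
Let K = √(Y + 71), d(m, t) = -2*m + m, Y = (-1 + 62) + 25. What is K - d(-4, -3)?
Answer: -4 + √157 ≈ 8.5300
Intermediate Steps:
Y = 86 (Y = 61 + 25 = 86)
d(m, t) = -m
K = √157 (K = √(86 + 71) = √157 ≈ 12.530)
K - d(-4, -3) = √157 - (-1)*(-4) = √157 - 1*4 = √157 - 4 = -4 + √157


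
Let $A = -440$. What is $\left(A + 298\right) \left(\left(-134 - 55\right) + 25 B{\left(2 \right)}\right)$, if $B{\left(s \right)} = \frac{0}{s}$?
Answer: $26838$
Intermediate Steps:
$B{\left(s \right)} = 0$
$\left(A + 298\right) \left(\left(-134 - 55\right) + 25 B{\left(2 \right)}\right) = \left(-440 + 298\right) \left(\left(-134 - 55\right) + 25 \cdot 0\right) = - 142 \left(-189 + 0\right) = \left(-142\right) \left(-189\right) = 26838$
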